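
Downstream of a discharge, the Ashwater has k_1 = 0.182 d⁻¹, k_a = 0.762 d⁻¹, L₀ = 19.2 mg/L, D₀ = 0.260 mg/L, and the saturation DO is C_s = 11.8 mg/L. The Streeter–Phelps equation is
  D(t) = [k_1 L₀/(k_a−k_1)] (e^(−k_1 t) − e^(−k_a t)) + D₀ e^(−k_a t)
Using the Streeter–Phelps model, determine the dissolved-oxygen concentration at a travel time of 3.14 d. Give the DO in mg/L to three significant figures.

k_1 L₀/(k_a−k_1) = 0.182×19.2/(0.762−0.182) = 3.494/0.5800 = 6.025 mg/L.
e^(−k_1 t) = e^(−0.182×3.140) = 0.5647; e^(−k_a t) = e^(−0.762×3.140) = 0.09138.
D = 6.025 × (0.5647 − 0.09138) + 0.260 × 0.09138 = 2.852 + 0.02376 = 2.875 mg/L.
DO = C_s − D = 11.8 − 2.875 = 8.925 mg/L.

DO ≈ 8.92 mg/L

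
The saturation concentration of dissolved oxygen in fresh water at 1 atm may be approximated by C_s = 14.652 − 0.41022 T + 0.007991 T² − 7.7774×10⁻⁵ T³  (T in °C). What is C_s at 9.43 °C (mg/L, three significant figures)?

C_s = 14.652 − 0.41022×9.43 + 0.007991×9.43² − 7.7774×10⁻⁵×9.43³ = 11.43 mg/L.

C_s ≈ 11.4 mg/L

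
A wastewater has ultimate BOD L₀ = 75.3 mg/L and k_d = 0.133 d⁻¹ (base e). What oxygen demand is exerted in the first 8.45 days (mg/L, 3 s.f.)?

y ≈ 50.8 mg/L

y_t = L₀(1 − e^(−k_d t)) = 75.3 × (1 − e^(−0.133×8.45))
= 75.3 × (1 − 0.3250) = 75.3 × 0.6750 = 50.83 mg/L.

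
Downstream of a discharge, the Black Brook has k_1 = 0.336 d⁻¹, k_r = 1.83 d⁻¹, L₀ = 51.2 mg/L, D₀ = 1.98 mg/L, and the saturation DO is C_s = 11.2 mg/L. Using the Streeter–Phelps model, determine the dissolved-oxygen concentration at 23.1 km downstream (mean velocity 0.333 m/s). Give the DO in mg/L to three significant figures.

Travel time t = x/v = 23.1 km / (0.333 m/s) = 23100 m / 0.333 m/s = 69370 s = 0.8029 d.
k_1 L₀/(k_r−k_1) = 0.336×51.2/(1.83−0.336) = 17.20/1.494 = 11.51 mg/L.
e^(−k_1 t) = e^(−0.336×0.8029) = 0.7636; e^(−k_r t) = e^(−1.83×0.8029) = 0.2301.
D = 11.51 × (0.7636 − 0.2301) + 1.98 × 0.2301 = 6.143 + 0.4556 = 6.598 mg/L.
DO = C_s − D = 11.2 − 6.598 = 4.602 mg/L.

DO ≈ 4.60 mg/L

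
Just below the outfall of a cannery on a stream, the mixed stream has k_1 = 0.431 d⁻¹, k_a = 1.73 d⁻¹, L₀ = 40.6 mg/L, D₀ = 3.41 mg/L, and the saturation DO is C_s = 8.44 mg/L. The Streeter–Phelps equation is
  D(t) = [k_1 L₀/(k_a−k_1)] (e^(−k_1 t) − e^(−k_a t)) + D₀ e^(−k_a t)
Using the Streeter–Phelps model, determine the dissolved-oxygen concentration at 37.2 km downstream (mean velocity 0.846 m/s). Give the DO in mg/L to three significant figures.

Travel time t = x/v = 37.2 km / (0.846 m/s) = 37200 m / 0.846 m/s = 43970 s = 0.5089 d.
k_1 L₀/(k_a−k_1) = 0.431×40.6/(1.73−0.431) = 17.50/1.299 = 13.47 mg/L.
e^(−k_1 t) = e^(−0.431×0.5089) = 0.8030; e^(−k_a t) = e^(−1.73×0.5089) = 0.4146.
D = 13.47 × (0.8030 − 0.4146) + 3.41 × 0.4146 = 5.233 + 1.414 = 6.646 mg/L.
DO = C_s − D = 8.44 − 6.646 = 1.794 mg/L.

DO ≈ 1.79 mg/L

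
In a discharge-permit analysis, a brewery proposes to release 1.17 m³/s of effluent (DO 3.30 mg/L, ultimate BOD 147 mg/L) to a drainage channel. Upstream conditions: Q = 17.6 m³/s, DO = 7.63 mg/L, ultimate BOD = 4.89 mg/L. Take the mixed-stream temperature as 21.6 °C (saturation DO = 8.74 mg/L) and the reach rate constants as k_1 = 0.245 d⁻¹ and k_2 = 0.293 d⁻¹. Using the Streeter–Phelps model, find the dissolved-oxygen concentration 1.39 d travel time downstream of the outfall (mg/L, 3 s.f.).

DO ≈ 4.60 mg/L

Mixed DO = (17.6×7.63 + 1.17×3.30)/(17.6+1.17) = 138.1/18.77 = 7.360 mg/L.
Mixed L₀ = (17.6×4.89 + 1.17×147)/(18.77) = 258.1/18.77 = 13.75 mg/L.
Initial deficit D₀ = C_s − DO₀ = 8.74 − 7.360 = 1.380 mg/L.
D(1.39) = [0.245×13.75/(0.293−0.245)](e^(−0.245×1.39) − e^(−0.293×1.39)) + 1.380 e^(−0.293×1.39)
= 70.17 × (0.7114 − 0.6655) + 1.380 × 0.6655 = 4.140 mg/L.
DO = 8.74 − 4.140 = 4.600 mg/L.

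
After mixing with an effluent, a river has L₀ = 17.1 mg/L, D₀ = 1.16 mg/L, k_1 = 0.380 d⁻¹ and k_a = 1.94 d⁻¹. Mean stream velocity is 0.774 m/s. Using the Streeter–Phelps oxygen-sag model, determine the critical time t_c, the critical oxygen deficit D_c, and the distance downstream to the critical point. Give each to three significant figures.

t_c ≈ 0.836 d; D_c ≈ 2.44 mg/L; x_c ≈ 55.9 km

t_c = [1/(k_a−k_1)] ln[(k_a/k_1)(1 − D₀(k_a−k_1)/(k_1 L₀))]
= [1/(1.94−0.380)] ln[(1.94/0.380)(1 − 1.16×1.560/(0.380×17.1))]
= (1/1.560) ln[5.105 × 0.7215] = 0.6410 × ln(3.684) = 0.6410 × 1.304 = 0.8358 d.
L(t_c) = L₀ e^(−k_1 t_c) = 17.1 × 0.7279 = 12.45 mg/L, and at the critical point k_a D_c = k_1 L, so D_c = (0.380/1.94) × 12.45 = 2.438 mg/L.
x_c = v t_c = 0.774 m/s × 0.8358 d × 86400 s/d = 55890 m ≈ 55.9 km.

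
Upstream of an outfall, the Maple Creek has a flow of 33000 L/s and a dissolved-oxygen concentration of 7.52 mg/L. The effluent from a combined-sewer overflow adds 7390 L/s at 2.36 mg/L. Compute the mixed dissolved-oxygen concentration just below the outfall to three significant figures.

6.58 mg/L

Flow-weighted mixing: C = (Q_r C_r + Q_w C_w)/(Q_r + Q_w)
= (33000×7.52 + 7390×2.36)/(33000 + 7390) = 265600/40390 = 6.576 mg/L.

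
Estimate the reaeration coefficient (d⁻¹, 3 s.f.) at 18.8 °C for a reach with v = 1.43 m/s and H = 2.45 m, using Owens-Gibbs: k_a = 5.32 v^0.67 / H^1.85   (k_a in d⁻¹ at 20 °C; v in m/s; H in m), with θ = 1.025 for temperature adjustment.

k_a ≈ 1.25 d⁻¹

k_a(20) = 5.32 × 1.43^0.67 / 2.45^1.85 = 5.32 × 1.271 / 5.248 = 1.288 d⁻¹.
k_a(18.8) = 1.288 × 1.025^(18.8−20) = 1.288 × 0.9708 = 1.251 d⁻¹.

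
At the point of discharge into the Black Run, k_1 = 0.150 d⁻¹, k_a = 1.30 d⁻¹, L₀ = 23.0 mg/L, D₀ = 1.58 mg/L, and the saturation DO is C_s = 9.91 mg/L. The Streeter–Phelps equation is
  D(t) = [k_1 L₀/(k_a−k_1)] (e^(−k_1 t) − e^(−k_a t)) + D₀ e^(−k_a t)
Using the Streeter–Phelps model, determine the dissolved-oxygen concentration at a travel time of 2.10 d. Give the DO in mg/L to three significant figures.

DO ≈ 7.81 mg/L

k_1 L₀/(k_a−k_1) = 0.150×23.0/(1.30−0.150) = 3.450/1.150 = 3.000 mg/L.
e^(−k_1 t) = e^(−0.150×2.100) = 0.7298; e^(−k_a t) = e^(−1.30×2.100) = 0.06522.
D = 3.000 × (0.7298 − 0.06522) + 1.58 × 0.06522 = 1.994 + 0.1030 = 2.097 mg/L.
DO = C_s − D = 9.91 − 2.097 = 7.813 mg/L.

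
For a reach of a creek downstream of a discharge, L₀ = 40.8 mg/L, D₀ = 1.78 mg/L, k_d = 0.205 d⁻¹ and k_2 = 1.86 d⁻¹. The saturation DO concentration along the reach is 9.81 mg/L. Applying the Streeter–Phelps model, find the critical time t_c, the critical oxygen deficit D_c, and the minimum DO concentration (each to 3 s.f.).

t_c ≈ 1.07 d; D_c ≈ 3.61 mg/L; min DO ≈ 6.20 mg/L

t_c = [1/(k_2−k_d)] ln[(k_2/k_d)(1 − D₀(k_2−k_d)/(k_d L₀))]
= [1/(1.86−0.205)] ln[(1.86/0.205)(1 − 1.78×1.655/(0.205×40.8))]
= (1/1.655) ln[9.073 × 0.6478] = 0.6042 × ln(5.877) = 0.6042 × 1.771 = 1.070 d.
D_c = (k_d/k_2) L₀ e^(−k_d t_c) = (0.205/1.86) × 40.8 × e^(−0.205×1.070) = 0.1102 × 40.8 × 0.8030 = 3.611 mg/L.
Minimum DO = C_s − D_c = 9.81 − 3.611 = 6.199 mg/L.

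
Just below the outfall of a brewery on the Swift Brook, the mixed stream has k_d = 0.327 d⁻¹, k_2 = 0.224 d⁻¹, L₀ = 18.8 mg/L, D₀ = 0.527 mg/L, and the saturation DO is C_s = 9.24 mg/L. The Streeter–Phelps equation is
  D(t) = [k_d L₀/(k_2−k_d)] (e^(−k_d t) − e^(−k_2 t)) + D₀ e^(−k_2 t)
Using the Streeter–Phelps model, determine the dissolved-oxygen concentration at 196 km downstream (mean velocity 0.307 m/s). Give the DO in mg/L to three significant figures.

DO ≈ 3.06 mg/L

Travel time t = x/v = 196 km / (0.307 m/s) = 196000 m / 0.307 m/s = 638400 s = 7.389 d.
k_d L₀/(k_2−k_d) = 0.327×18.8/(0.224−0.327) = 6.148/-0.1030 = -59.69 mg/L.
e^(−k_d t) = e^(−0.327×7.389) = 0.08925; e^(−k_2 t) = e^(−0.224×7.389) = 0.1911.
D = -59.69 × (0.08925 − 0.1911) + 0.527 × 0.1911 = 6.076 + 0.1007 = 6.177 mg/L.
DO = C_s − D = 9.24 − 6.177 = 3.063 mg/L.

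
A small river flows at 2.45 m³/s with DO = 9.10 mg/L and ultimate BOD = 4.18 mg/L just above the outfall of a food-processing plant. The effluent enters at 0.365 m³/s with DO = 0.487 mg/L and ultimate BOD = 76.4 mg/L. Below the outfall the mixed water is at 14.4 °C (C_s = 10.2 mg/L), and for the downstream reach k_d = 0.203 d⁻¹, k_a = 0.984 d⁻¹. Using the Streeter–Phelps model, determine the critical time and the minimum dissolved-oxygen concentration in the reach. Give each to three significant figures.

Mixed DO = (2.45×9.10 + 0.365×0.487)/(2.45+0.365) = 22.47/2.815 = 7.983 mg/L.
Mixed L₀ = (2.45×4.18 + 0.365×76.4)/(2.815) = 38.13/2.815 = 13.54 mg/L.
Initial deficit D₀ = C_s − DO₀ = 10.2 − 7.983 = 2.217 mg/L.
t_c = (1/0.7810) ln[(0.984/0.203)(1 − 2.217×0.7810/(0.203×13.54))] = 1.280 × ln(1.795) = 0.7491 d.
D_c = (0.203/0.984) × 13.54 × e^(−0.203×0.7491) = 0.2063 × 13.54 × 0.8589 = 2.400 mg/L.
Minimum DO = 10.2 − 2.400 = 7.800 mg/L.

t_c ≈ 0.749 d; minimum DO ≈ 7.80 mg/L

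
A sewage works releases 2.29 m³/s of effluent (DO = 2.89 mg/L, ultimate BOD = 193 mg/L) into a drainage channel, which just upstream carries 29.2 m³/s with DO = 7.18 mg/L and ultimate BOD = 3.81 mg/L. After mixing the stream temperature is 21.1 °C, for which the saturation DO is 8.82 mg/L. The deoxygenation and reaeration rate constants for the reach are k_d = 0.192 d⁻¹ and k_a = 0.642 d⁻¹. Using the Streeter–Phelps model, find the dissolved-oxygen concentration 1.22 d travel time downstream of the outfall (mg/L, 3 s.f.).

DO ≈ 5.42 mg/L

Mixed DO = (29.2×7.18 + 2.29×2.89)/(29.2+2.29) = 216.3/31.49 = 6.868 mg/L.
Mixed L₀ = (29.2×3.81 + 2.29×193)/(31.49) = 553.2/31.49 = 17.57 mg/L.
Initial deficit D₀ = C_s − DO₀ = 8.82 − 6.868 = 1.952 mg/L.
D(1.22) = [0.192×17.57/(0.642−0.192)](e^(−0.192×1.22) − e^(−0.642×1.22)) + 1.952 e^(−0.642×1.22)
= 7.496 × (0.7912 − 0.4569) + 1.952 × 0.4569 = 3.397 mg/L.
DO = 8.82 − 3.397 = 5.423 mg/L.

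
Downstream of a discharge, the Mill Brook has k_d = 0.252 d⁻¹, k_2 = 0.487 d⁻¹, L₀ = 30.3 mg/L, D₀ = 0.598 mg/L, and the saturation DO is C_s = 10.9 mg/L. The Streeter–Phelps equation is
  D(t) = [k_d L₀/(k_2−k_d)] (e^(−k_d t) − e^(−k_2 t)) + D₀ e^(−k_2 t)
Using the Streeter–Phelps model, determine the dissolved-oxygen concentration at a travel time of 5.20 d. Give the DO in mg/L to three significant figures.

DO ≈ 4.67 mg/L

k_d L₀/(k_2−k_d) = 0.252×30.3/(0.487−0.252) = 7.636/0.2350 = 32.49 mg/L.
e^(−k_d t) = e^(−0.252×5.200) = 0.2697; e^(−k_2 t) = e^(−0.487×5.200) = 0.07947.
D = 32.49 × (0.2697 − 0.07947) + 0.598 × 0.07947 = 6.181 + 0.04752 = 6.229 mg/L.
DO = C_s − D = 10.9 − 6.229 = 4.671 mg/L.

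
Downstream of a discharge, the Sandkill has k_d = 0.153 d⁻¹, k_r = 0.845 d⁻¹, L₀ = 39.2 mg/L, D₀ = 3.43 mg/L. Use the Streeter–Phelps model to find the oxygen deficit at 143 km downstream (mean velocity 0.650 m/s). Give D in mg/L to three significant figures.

Travel time t = x/v = 143 km / (0.650 m/s) = 143000 m / 0.650 m/s = 220000 s = 2.546 d.
k_d L₀/(k_r−k_d) = 0.153×39.2/(0.845−0.153) = 5.998/0.6920 = 8.667 mg/L.
e^(−k_d t) = e^(−0.153×2.546) = 0.6773; e^(−k_r t) = e^(−0.845×2.546) = 0.1163.
D = 8.667 × (0.6773 − 0.1163) + 3.43 × 0.1163 = 4.863 + 0.3989 = 5.261 mg/L.

D ≈ 5.26 mg/L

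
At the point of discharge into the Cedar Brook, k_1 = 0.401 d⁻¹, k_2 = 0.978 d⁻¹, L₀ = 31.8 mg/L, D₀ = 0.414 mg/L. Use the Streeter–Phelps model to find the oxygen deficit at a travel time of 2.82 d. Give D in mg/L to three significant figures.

k_1 L₀/(k_2−k_1) = 0.401×31.8/(0.978−0.401) = 12.75/0.5770 = 22.10 mg/L.
e^(−k_1 t) = e^(−0.401×2.820) = 0.3228; e^(−k_2 t) = e^(−0.978×2.820) = 0.06342.
D = 22.10 × (0.3228 − 0.06342) + 0.414 × 0.06342 = 5.732 + 0.02626 = 5.758 mg/L.

D ≈ 5.76 mg/L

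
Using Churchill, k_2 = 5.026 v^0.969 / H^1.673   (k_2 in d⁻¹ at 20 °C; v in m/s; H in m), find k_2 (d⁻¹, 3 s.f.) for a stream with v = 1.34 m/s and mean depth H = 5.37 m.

k_2 = 5.026 × 1.34^0.969 / 5.37^1.673 = 5.026 × 1.328 / 16.64 = 0.4010 d⁻¹.

k_2 ≈ 0.401 d⁻¹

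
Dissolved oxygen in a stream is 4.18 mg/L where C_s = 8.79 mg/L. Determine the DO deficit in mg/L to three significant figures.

D = C_s − C = 8.79 − 4.18 = 4.61 mg/L.

D ≈ 4.61 mg/L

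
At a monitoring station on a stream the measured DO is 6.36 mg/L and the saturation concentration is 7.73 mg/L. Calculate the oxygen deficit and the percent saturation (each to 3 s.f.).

D ≈ 1.37 mg/L; 82.3 % saturation

D = C_s − C = 7.73 − 6.36 = 1.37 mg/L.
% saturation = 6.36/7.73 × 100 = 82.3 %.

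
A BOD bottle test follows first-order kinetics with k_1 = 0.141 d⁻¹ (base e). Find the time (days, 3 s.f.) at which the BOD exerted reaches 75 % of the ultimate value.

t ≈ 9.83 d

y/L₀ = 1 − e^(−k_1 t) = 0.75 ⇒ e^(−k_1 t) = 0.250
t = −ln(0.250) / 0.141 = 1.386 / 0.141 = 9.832 d.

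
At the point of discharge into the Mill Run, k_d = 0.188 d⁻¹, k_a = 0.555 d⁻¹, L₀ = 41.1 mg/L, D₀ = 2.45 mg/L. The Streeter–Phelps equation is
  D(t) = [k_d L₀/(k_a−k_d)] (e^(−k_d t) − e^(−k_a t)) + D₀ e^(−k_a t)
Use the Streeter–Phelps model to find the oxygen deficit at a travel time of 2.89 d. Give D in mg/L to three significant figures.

k_d L₀/(k_a−k_d) = 0.188×41.1/(0.555−0.188) = 7.727/0.3670 = 21.05 mg/L.
e^(−k_d t) = e^(−0.188×2.890) = 0.5808; e^(−k_a t) = e^(−0.555×2.890) = 0.2011.
D = 21.05 × (0.5808 − 0.2011) + 2.45 × 0.2011 = 7.995 + 0.4927 = 8.487 mg/L.

D ≈ 8.49 mg/L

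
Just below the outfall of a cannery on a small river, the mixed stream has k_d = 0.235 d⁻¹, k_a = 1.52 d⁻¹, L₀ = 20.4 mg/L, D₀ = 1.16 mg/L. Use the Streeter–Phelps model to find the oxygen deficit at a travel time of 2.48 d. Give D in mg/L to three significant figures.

k_d L₀/(k_a−k_d) = 0.235×20.4/(1.52−0.235) = 4.794/1.285 = 3.731 mg/L.
e^(−k_d t) = e^(−0.235×2.480) = 0.5583; e^(−k_a t) = e^(−1.52×2.480) = 0.02306.
D = 3.731 × (0.5583 − 0.02306) + 1.16 × 0.02306 = 1.997 + 0.02675 = 2.024 mg/L.

D ≈ 2.02 mg/L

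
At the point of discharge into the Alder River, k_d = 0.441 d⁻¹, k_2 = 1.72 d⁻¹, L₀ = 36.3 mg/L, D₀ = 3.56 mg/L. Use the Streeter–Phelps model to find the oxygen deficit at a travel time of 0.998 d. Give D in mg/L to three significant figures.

k_d L₀/(k_2−k_d) = 0.441×36.3/(1.72−0.441) = 16.01/1.279 = 12.52 mg/L.
e^(−k_d t) = e^(−0.441×0.9980) = 0.6440; e^(−k_2 t) = e^(−1.72×0.9980) = 0.1797.
D = 12.52 × (0.6440 − 0.1797) + 3.56 × 0.1797 = 5.811 + 0.6397 = 6.451 mg/L.

D ≈ 6.45 mg/L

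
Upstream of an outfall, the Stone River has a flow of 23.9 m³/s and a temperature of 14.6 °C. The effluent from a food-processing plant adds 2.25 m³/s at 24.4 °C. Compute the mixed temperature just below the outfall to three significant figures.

15.4 °C

Flow-weighted mixing: C = (Q_r C_r + Q_w C_w)/(Q_r + Q_w)
= (23.9×14.6 + 2.25×24.4)/(23.9 + 2.25) = 403.8/26.15 = 15.44 °C.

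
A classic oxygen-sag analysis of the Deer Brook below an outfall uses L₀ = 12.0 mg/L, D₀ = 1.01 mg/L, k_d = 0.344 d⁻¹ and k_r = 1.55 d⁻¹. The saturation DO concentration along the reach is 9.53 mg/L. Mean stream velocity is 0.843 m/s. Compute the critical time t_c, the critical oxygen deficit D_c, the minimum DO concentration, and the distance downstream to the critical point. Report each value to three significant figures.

t_c ≈ 0.958 d; D_c ≈ 1.92 mg/L; min DO ≈ 7.61 mg/L; x_c ≈ 69.8 km

t_c = [1/(k_r−k_d)] ln[(k_r/k_d)(1 − D₀(k_r−k_d)/(k_d L₀))]
= [1/(1.55−0.344)] ln[(1.55/0.344)(1 − 1.01×1.206/(0.344×12.0))]
= (1/1.206) ln[4.506 × 0.7049] = 0.8292 × ln(3.176) = 0.8292 × 1.156 = 0.9583 d.
L(t_c) = L₀ e^(−k_d t_c) = 12.0 × 0.7192 = 8.630 mg/L, and at the critical point k_r D_c = k_d L, so D_c = (0.344/1.55) × 8.630 = 1.915 mg/L.
Minimum DO = C_s − D_c = 9.53 − 1.915 = 7.615 mg/L.
x_c = v t_c = 0.843 m/s × 0.9583 d × 86400 s/d = 69800 m ≈ 69.8 km.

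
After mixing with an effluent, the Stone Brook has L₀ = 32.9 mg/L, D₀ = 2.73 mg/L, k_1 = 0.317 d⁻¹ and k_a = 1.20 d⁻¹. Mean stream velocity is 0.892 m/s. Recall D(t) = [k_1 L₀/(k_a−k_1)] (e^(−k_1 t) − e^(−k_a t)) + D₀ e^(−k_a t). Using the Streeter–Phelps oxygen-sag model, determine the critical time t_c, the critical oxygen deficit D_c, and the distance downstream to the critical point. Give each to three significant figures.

At the critical point dD/dt = 0, so k_1 L₀ e^(−k_1 t) = k_a D. Substituting D(t) from the Streeter–Phelps equation and solving for t gives
t_c = ln[(k_a/k_1)(1 − D₀(k_a−k_1)/(k_1 L₀))] / (k_a−k_1).
Here k_a−k_1 = 0.8830 d⁻¹ and 1 − D₀(k_a−k_1)/(k_1 L₀) = 1 − 2.73×0.8830/(0.317×32.9) = 0.7689, so
t_c = ln(3.785 × 0.7689) / 0.8830 = 1.068 / 0.8830 = 1.210 d.
D_c = (k_1/k_a) L₀ e^(−k_1 t_c) = (0.317/1.20) × 32.9 × e^(−0.317×1.210) = 0.2642 × 32.9 × 0.6814 = 5.923 mg/L.
x_c = v t_c = 0.892 m/s × 1.210 d × 86400 s/d = 93240 m ≈ 93.2 km.

t_c ≈ 1.21 d; D_c ≈ 5.92 mg/L; x_c ≈ 93.2 km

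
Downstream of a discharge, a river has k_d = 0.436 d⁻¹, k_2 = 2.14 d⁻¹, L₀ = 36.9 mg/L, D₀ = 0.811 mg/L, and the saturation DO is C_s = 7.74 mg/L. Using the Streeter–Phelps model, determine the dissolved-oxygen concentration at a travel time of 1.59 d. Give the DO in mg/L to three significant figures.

DO ≈ 3.31 mg/L

k_d L₀/(k_2−k_d) = 0.436×36.9/(2.14−0.436) = 16.09/1.704 = 9.442 mg/L.
e^(−k_d t) = e^(−0.436×1.590) = 0.5000; e^(−k_2 t) = e^(−2.14×1.590) = 0.03329.
D = 9.442 × (0.5000 − 0.03329) + 0.811 × 0.03329 = 4.406 + 0.02700 = 4.433 mg/L.
DO = C_s − D = 7.74 − 4.433 = 3.307 mg/L.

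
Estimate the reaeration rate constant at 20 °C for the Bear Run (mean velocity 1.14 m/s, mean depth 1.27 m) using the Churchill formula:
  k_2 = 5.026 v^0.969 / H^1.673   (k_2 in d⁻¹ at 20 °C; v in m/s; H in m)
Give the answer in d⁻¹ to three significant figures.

k_2 ≈ 3.83 d⁻¹

k_2 = 5.026 × 1.14^0.969 / 1.27^1.673 = 5.026 × 1.135 / 1.492 = 3.826 d⁻¹.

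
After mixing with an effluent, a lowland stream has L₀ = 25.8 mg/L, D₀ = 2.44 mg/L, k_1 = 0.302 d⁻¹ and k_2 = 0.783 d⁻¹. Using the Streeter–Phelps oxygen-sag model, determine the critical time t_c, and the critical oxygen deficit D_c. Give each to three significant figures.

t_c ≈ 1.64 d; D_c ≈ 6.06 mg/L

With k_2/k_1 = 2.593 and 1 − D₀(k_2−k_1)/(k_1 L₀) = 0.8494,
t_c = ln(2.593 × 0.8494) / (0.783 − 0.302) = ln(2.202) / 0.4810 = 0.7894/0.4810 = 1.641 d.
L(t_c) = L₀ e^(−k_1 t_c) = 25.8 × 0.6092 = 15.72 mg/L, and at the critical point k_2 D_c = k_1 L, so D_c = (0.302/0.783) × 15.72 = 6.062 mg/L.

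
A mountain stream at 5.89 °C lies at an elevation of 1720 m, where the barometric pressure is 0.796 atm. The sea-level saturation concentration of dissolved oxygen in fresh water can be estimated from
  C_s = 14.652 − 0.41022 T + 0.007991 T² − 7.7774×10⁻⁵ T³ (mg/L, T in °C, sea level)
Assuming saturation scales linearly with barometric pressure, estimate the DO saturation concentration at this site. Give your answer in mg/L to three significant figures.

At sea level: C_s = 14.652 − 0.41022×5.89 + 0.007991×5.89² − 7.7774×10⁻⁵×5.89³ = 12.50 mg/L.
Pressure correction: C_s' = 12.50 × 0.796 = 9.948 mg/L.

C_s ≈ 9.95 mg/L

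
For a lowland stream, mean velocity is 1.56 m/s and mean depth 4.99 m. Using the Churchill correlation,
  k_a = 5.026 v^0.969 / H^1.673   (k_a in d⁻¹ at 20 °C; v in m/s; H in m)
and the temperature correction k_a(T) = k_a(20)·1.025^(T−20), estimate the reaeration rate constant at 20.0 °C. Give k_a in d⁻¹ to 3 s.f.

k_a(20) = 5.026 × 1.56^0.969 / 4.99^1.673 = 5.026 × 1.539 / 14.72 = 0.5253 d⁻¹.
k_a(20.0) = 0.5253 × 1.025^(20.0−20) = 0.5253 × 1.000 = 0.5253 d⁻¹.

k_a ≈ 0.525 d⁻¹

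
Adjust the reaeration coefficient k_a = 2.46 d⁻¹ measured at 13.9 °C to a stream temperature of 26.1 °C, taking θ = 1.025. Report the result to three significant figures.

k_a(T₂) = k_a(T₁) · θ^(T₂−T₁) = 2.46 × 1.025^(26.1−13.9)
= 2.46 × 1.025^12.2 = 2.46 × 1.352 = 3.325 d⁻¹.

k_a ≈ 3.32 d⁻¹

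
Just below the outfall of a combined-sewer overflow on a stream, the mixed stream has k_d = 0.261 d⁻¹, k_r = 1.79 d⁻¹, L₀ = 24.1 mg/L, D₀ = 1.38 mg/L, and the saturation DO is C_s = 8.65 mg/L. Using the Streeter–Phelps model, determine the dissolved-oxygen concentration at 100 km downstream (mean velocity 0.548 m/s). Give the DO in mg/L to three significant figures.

DO ≈ 6.34 mg/L

Travel time t = x/v = 100 km / (0.548 m/s) = 100000 m / 0.548 m/s = 182500 s = 2.112 d.
k_d L₀/(k_r−k_d) = 0.261×24.1/(1.79−0.261) = 6.290/1.529 = 4.114 mg/L.
e^(−k_d t) = e^(−0.261×2.112) = 0.5762; e^(−k_r t) = e^(−1.79×2.112) = 0.02281.
D = 4.114 × (0.5762 − 0.02281) + 1.38 × 0.02281 = 2.277 + 0.03148 = 2.308 mg/L.
DO = C_s − D = 8.65 − 2.308 = 6.342 mg/L.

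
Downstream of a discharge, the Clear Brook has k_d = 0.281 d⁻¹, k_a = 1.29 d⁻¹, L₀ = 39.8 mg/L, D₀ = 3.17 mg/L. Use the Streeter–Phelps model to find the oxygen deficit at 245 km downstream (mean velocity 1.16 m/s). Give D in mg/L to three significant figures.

Travel time t = x/v = 245 km / (1.16 m/s) = 245000 m / 1.16 m/s = 211200 s = 2.445 d.
k_d L₀/(k_a−k_d) = 0.281×39.8/(1.29−0.281) = 11.18/1.009 = 11.08 mg/L.
e^(−k_d t) = e^(−0.281×2.445) = 0.5031; e^(−k_a t) = e^(−1.29×2.445) = 0.04271.
D = 11.08 × (0.5031 − 0.04271) + 3.17 × 0.04271 = 5.103 + 0.1354 = 5.239 mg/L.

D ≈ 5.24 mg/L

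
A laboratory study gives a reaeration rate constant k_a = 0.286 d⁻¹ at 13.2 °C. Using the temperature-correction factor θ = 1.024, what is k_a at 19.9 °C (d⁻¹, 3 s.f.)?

k_a(T₂) = k_a(T₁) · θ^(T₂−T₁) = 0.286 × 1.024^(19.9−13.2)
= 0.286 × 1.024^6.70 = 0.286 × 1.172 = 0.3353 d⁻¹.

k_a ≈ 0.335 d⁻¹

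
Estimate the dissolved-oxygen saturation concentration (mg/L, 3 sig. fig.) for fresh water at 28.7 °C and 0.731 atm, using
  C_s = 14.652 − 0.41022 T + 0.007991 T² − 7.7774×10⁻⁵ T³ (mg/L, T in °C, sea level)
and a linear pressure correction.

C_s ≈ 5.57 mg/L

At sea level: C_s = 14.652 − 0.41022×28.7 + 0.007991×28.7² − 7.7774×10⁻⁵×28.7³ = 7.622 mg/L.
Pressure correction: C_s' = 7.622 × 0.731 = 5.572 mg/L.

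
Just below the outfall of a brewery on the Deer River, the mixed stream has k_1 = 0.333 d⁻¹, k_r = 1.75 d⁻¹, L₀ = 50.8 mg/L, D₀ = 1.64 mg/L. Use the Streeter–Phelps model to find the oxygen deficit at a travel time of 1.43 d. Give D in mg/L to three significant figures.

D ≈ 6.57 mg/L

k_1 L₀/(k_r−k_1) = 0.333×50.8/(1.75−0.333) = 16.92/1.417 = 11.94 mg/L.
e^(−k_1 t) = e^(−0.333×1.430) = 0.6211; e^(−k_r t) = e^(−1.75×1.430) = 0.08188.
D = 11.94 × (0.6211 − 0.08188) + 1.64 × 0.08188 = 6.438 + 0.1343 = 6.572 mg/L.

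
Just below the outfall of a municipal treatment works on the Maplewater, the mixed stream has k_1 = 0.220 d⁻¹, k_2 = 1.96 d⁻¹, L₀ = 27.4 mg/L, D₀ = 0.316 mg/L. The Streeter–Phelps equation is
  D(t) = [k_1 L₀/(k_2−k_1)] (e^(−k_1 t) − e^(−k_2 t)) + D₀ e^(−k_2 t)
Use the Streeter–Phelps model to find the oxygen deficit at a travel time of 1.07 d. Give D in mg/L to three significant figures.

D ≈ 2.35 mg/L

k_1 L₀/(k_2−k_1) = 0.220×27.4/(1.96−0.220) = 6.028/1.740 = 3.464 mg/L.
e^(−k_1 t) = e^(−0.220×1.070) = 0.7903; e^(−k_2 t) = e^(−1.96×1.070) = 0.1228.
D = 3.464 × (0.7903 − 0.1228) + 0.316 × 0.1228 = 2.312 + 0.03880 = 2.351 mg/L.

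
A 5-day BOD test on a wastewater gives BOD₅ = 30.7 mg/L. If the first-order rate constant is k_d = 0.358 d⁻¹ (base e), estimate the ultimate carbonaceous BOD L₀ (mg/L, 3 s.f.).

L₀ ≈ 36.9 mg/L

BOD₅ = L₀(1 − e^(−5k_d)) ⇒ L₀ = BOD₅ / (1 − e^(−5×0.358))
= 30.7 / (1 − 0.1670) = 30.7 / 0.8330 = 36.85 mg/L.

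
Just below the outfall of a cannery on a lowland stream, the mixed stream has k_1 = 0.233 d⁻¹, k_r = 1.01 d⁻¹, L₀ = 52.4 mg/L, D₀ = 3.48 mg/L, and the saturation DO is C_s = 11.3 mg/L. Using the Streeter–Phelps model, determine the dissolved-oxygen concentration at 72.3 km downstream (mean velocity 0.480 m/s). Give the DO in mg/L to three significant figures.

Travel time t = x/v = 72.3 km / (0.480 m/s) = 72300 m / 0.480 m/s = 150600 s = 1.743 d.
k_1 L₀/(k_r−k_1) = 0.233×52.4/(1.01−0.233) = 12.21/0.7770 = 15.71 mg/L.
e^(−k_1 t) = e^(−0.233×1.743) = 0.6662; e^(−k_r t) = e^(−1.01×1.743) = 0.1719.
D = 15.71 × (0.6662 − 0.1719) + 3.48 × 0.1719 = 7.767 + 0.5983 = 8.365 mg/L.
DO = C_s − D = 11.3 − 8.365 = 2.935 mg/L.

DO ≈ 2.94 mg/L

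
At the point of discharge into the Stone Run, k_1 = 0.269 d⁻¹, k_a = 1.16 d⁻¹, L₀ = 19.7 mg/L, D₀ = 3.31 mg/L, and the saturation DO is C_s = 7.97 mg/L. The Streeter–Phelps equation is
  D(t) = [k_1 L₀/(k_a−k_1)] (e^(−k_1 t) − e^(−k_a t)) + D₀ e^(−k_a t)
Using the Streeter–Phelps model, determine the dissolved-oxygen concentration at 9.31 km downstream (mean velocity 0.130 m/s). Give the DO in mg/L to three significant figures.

Travel time t = x/v = 9.31 km / (0.130 m/s) = 9310 m / 0.130 m/s = 71620 s = 0.8289 d.
k_1 L₀/(k_a−k_1) = 0.269×19.7/(1.16−0.269) = 5.299/0.8910 = 5.948 mg/L.
e^(−k_1 t) = e^(−0.269×0.8289) = 0.8001; e^(−k_a t) = e^(−1.16×0.8289) = 0.3823.
D = 5.948 × (0.8001 − 0.3823) + 3.31 × 0.3823 = 2.485 + 1.265 = 3.751 mg/L.
DO = C_s − D = 7.97 − 3.751 = 4.219 mg/L.

DO ≈ 4.22 mg/L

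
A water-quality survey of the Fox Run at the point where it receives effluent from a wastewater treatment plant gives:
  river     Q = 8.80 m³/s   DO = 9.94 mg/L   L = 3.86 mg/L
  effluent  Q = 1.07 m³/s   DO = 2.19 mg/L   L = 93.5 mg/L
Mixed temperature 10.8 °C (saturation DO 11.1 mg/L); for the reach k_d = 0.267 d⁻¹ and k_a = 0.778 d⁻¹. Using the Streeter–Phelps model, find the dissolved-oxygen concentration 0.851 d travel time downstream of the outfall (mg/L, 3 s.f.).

Mixed DO = (8.80×9.94 + 1.07×2.19)/(8.80+1.07) = 89.82/9.870 = 9.100 mg/L.
Mixed L₀ = (8.80×3.86 + 1.07×93.5)/(9.870) = 134.0/9.870 = 13.58 mg/L.
Initial deficit D₀ = C_s − DO₀ = 11.1 − 9.100 = 2.000 mg/L.
D(0.851) = [0.267×13.58/(0.778−0.267)](e^(−0.267×0.851) − e^(−0.778×0.851)) + 2.000 e^(−0.778×0.851)
= 7.094 × (0.7967 − 0.5158) + 2.000 × 0.5158 = 3.025 mg/L.
DO = 11.1 − 3.025 = 8.075 mg/L.

DO ≈ 8.08 mg/L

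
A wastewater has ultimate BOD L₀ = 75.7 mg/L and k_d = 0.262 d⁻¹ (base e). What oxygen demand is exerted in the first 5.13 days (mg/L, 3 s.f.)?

y_t = L₀(1 − e^(−k_d t)) = 75.7 × (1 − e^(−0.262×5.13))
= 75.7 × (1 − 0.2608) = 75.7 × 0.7392 = 55.96 mg/L.

y ≈ 56.0 mg/L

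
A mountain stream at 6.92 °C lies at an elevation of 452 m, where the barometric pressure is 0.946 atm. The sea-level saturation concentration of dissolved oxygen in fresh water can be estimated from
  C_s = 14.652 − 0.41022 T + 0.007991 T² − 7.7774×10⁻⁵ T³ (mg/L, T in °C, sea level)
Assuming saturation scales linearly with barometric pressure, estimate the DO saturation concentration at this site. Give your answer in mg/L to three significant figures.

C_s ≈ 11.5 mg/L

At sea level: C_s = 14.652 − 0.41022×6.92 + 0.007991×6.92² − 7.7774×10⁻⁵×6.92³ = 12.17 mg/L.
Pressure correction: C_s' = 12.17 × 0.946 = 11.51 mg/L.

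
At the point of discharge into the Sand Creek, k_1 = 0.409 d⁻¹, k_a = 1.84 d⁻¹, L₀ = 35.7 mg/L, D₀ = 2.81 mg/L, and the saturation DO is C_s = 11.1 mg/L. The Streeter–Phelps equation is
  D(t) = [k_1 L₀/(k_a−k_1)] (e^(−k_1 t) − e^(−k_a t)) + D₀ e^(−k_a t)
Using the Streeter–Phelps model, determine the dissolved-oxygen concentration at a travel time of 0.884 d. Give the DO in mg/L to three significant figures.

DO ≈ 5.45 mg/L

k_1 L₀/(k_a−k_1) = 0.409×35.7/(1.84−0.409) = 14.60/1.431 = 10.20 mg/L.
e^(−k_1 t) = e^(−0.409×0.8840) = 0.6966; e^(−k_a t) = e^(−1.84×0.8840) = 0.1966.
D = 10.20 × (0.6966 − 0.1966) + 2.81 × 0.1966 = 5.102 + 0.5525 = 5.654 mg/L.
DO = C_s − D = 11.1 − 5.654 = 5.446 mg/L.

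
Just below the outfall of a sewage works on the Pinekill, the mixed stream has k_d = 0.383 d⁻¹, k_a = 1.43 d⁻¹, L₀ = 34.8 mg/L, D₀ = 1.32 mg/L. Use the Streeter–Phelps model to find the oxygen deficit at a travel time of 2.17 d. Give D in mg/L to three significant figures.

D ≈ 5.03 mg/L

k_d L₀/(k_a−k_d) = 0.383×34.8/(1.43−0.383) = 13.33/1.047 = 12.73 mg/L.
e^(−k_d t) = e^(−0.383×2.170) = 0.4356; e^(−k_a t) = e^(−1.43×2.170) = 0.04491.
D = 12.73 × (0.4356 − 0.04491) + 1.32 × 0.04491 = 4.973 + 0.05928 = 5.032 mg/L.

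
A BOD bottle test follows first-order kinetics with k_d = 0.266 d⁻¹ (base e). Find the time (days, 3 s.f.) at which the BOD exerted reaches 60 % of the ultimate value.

y/L₀ = 1 − e^(−k_d t) = 0.60 ⇒ e^(−k_d t) = 0.400
t = −ln(0.400) / 0.266 = 0.9163 / 0.266 = 3.445 d.

t ≈ 3.44 d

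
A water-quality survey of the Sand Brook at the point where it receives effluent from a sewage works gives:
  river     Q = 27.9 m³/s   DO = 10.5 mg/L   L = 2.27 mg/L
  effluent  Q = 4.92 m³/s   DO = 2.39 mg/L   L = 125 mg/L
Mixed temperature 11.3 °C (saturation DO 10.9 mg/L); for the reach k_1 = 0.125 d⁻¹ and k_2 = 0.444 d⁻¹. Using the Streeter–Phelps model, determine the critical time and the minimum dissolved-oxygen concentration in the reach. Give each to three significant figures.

t_c ≈ 3.28 d; minimum DO ≈ 7.04 mg/L

Mixed DO = (27.9×10.5 + 4.92×2.39)/(27.9+4.92) = 304.7/32.82 = 9.284 mg/L.
Mixed L₀ = (27.9×2.27 + 4.92×125)/(32.82) = 678.3/32.82 = 20.67 mg/L.
Initial deficit D₀ = C_s − DO₀ = 10.9 − 9.284 = 1.616 mg/L.
t_c = (1/0.3190) ln[(0.444/0.125)(1 − 1.616×0.3190/(0.125×20.67))] = 3.135 × ln(2.843) = 3.276 d.
D_c = (0.125/0.444) × 20.67 × e^(−0.125×3.276) = 0.2815 × 20.67 × 0.6640 = 3.864 mg/L.
Minimum DO = 10.9 − 3.864 = 7.036 mg/L.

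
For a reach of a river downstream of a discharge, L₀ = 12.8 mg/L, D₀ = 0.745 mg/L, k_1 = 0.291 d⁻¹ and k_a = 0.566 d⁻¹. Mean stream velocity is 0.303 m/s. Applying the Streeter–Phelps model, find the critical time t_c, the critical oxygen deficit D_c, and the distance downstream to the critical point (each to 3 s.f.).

At the critical point dD/dt = 0, so k_1 L₀ e^(−k_1 t) = k_a D. Substituting D(t) from the Streeter–Phelps equation and solving for t gives
t_c = ln[(k_a/k_1)(1 − D₀(k_a−k_1)/(k_1 L₀))] / (k_a−k_1).
Here k_a−k_1 = 0.2750 d⁻¹ and 1 − D₀(k_a−k_1)/(k_1 L₀) = 1 − 0.745×0.2750/(0.291×12.8) = 0.9450, so
t_c = ln(1.945 × 0.9450) / 0.2750 = 0.6087 / 0.2750 = 2.213 d.
D_c = (k_1/k_a) L₀ e^(−k_1 t_c) = (0.291/0.566) × 12.8 × e^(−0.291×2.213) = 0.5141 × 12.8 × 0.5251 = 3.456 mg/L.
x_c = v t_c = 0.303 m/s × 2.213 d × 86400 s/d = 57950 m ≈ 57.9 km.

t_c ≈ 2.21 d; D_c ≈ 3.46 mg/L; x_c ≈ 57.9 km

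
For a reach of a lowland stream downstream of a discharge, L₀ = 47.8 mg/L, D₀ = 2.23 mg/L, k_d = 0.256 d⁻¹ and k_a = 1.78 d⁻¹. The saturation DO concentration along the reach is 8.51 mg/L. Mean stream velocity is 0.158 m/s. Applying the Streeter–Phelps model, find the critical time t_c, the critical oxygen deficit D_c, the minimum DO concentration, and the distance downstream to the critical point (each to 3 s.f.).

t_c ≈ 1.06 d; D_c ≈ 5.24 mg/L; min DO ≈ 3.27 mg/L; x_c ≈ 14.5 km

t_c = [1/(k_a−k_d)] ln[(k_a/k_d)(1 − D₀(k_a−k_d)/(k_d L₀))]
= [1/(1.78−0.256)] ln[(1.78/0.256)(1 − 2.23×1.524/(0.256×47.8))]
= (1/1.524) ln[6.953 × 0.7223] = 0.6562 × ln(5.022) = 0.6562 × 1.614 = 1.059 d.
D_c = (k_d/k_a) L₀ e^(−k_d t_c) = (0.256/1.78) × 47.8 × e^(−0.256×1.059) = 0.1438 × 47.8 × 0.7625 = 5.242 mg/L.
Minimum DO = C_s − D_c = 8.51 − 5.242 = 3.268 mg/L.
x_c = v t_c = 0.158 m/s × 1.059 d × 86400 s/d = 14460 m ≈ 14.5 km.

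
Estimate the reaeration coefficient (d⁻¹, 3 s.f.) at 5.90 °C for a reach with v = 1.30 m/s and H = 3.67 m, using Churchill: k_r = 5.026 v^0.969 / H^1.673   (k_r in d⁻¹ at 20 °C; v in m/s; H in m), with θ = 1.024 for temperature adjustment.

k_r(20) = 5.026 × 1.30^0.969 / 3.67^1.673 = 5.026 × 1.289 / 8.804 = 0.7361 d⁻¹.
k_r(5.90) = 0.7361 × 1.024^(5.90−20) = 0.7361 × 0.7158 = 0.5269 d⁻¹.

k_r ≈ 0.527 d⁻¹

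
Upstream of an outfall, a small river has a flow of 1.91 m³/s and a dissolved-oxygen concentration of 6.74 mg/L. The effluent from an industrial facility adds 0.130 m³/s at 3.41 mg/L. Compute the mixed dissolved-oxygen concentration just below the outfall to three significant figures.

Flow-weighted mixing: C = (Q_r C_r + Q_w C_w)/(Q_r + Q_w)
= (1.91×6.74 + 0.130×3.41)/(1.91 + 0.130) = 13.32/2.040 = 6.528 mg/L.

6.53 mg/L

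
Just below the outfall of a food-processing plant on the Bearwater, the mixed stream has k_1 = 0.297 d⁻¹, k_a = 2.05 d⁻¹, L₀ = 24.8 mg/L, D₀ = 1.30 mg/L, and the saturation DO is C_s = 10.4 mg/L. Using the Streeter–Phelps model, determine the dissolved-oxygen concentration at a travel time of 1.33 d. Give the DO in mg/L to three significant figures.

k_1 L₀/(k_a−k_1) = 0.297×24.8/(2.05−0.297) = 7.366/1.753 = 4.202 mg/L.
e^(−k_1 t) = e^(−0.297×1.330) = 0.6737; e^(−k_a t) = e^(−2.05×1.330) = 0.06545.
D = 4.202 × (0.6737 − 0.06545) + 1.30 × 0.06545 = 2.556 + 0.08508 = 2.641 mg/L.
DO = C_s − D = 10.4 − 2.641 = 7.759 mg/L.

DO ≈ 7.76 mg/L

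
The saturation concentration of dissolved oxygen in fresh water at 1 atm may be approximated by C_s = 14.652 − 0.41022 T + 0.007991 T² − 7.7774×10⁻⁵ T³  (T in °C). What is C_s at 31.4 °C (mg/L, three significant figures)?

C_s ≈ 7.24 mg/L

C_s = 14.652 − 0.41022×31.4 + 0.007991×31.4² − 7.7774×10⁻⁵×31.4³ = 7.242 mg/L.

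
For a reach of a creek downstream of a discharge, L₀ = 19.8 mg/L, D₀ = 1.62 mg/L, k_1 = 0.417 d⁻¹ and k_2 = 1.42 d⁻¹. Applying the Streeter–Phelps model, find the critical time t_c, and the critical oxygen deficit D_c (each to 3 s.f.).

At the critical point dD/dt = 0, so k_1 L₀ e^(−k_1 t) = k_2 D. Substituting D(t) from the Streeter–Phelps equation and solving for t gives
t_c = ln[(k_2/k_1)(1 − D₀(k_2−k_1)/(k_1 L₀))] / (k_2−k_1).
Here k_2−k_1 = 1.003 d⁻¹ and 1 − D₀(k_2−k_1)/(k_1 L₀) = 1 − 1.62×1.003/(0.417×19.8) = 0.8032, so
t_c = ln(3.405 × 0.8032) / 1.003 = 1.006 / 1.003 = 1.003 d.
L(t_c) = L₀ e^(−k_1 t_c) = 19.8 × 0.6582 = 13.03 mg/L, and at the critical point k_2 D_c = k_1 L, so D_c = (0.417/1.42) × 13.03 = 3.827 mg/L.

t_c ≈ 1.00 d; D_c ≈ 3.83 mg/L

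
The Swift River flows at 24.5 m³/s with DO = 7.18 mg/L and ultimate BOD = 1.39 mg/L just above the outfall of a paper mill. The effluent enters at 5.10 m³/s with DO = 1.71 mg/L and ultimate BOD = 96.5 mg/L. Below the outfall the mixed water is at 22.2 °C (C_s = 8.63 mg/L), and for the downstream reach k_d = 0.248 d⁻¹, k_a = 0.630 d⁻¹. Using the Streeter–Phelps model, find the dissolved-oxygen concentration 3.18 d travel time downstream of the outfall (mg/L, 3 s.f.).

Mixed DO = (24.5×7.18 + 5.10×1.71)/(24.5+5.10) = 184.6/29.60 = 6.238 mg/L.
Mixed L₀ = (24.5×1.39 + 5.10×96.5)/(29.60) = 526.2/29.60 = 17.78 mg/L.
Initial deficit D₀ = C_s − DO₀ = 8.63 − 6.238 = 2.392 mg/L.
D(3.18) = [0.248×17.78/(0.630−0.248)](e^(−0.248×3.18) − e^(−0.630×3.18)) + 2.392 e^(−0.630×3.18)
= 11.54 × (0.4545 − 0.1349) + 2.392 × 0.1349 = 4.011 mg/L.
DO = 8.63 − 4.011 = 4.619 mg/L.

DO ≈ 4.62 mg/L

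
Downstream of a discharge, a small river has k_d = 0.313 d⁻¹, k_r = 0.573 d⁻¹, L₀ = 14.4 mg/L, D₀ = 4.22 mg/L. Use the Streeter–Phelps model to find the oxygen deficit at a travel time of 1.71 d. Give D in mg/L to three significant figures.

k_d L₀/(k_r−k_d) = 0.313×14.4/(0.573−0.313) = 4.507/0.2600 = 17.34 mg/L.
e^(−k_d t) = e^(−0.313×1.710) = 0.5855; e^(−k_r t) = e^(−0.573×1.710) = 0.3754.
D = 17.34 × (0.5855 − 0.3754) + 4.22 × 0.3754 = 3.643 + 1.584 = 5.227 mg/L.

D ≈ 5.23 mg/L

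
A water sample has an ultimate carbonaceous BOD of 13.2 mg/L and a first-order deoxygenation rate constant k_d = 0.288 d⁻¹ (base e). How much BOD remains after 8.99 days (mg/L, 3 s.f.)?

L ≈ 0.991 mg/L

L_t = L₀ e^(−k_d t) = 13.2 × e^(−0.288×8.99) = 13.2 × 0.07509 = 0.9911 mg/L.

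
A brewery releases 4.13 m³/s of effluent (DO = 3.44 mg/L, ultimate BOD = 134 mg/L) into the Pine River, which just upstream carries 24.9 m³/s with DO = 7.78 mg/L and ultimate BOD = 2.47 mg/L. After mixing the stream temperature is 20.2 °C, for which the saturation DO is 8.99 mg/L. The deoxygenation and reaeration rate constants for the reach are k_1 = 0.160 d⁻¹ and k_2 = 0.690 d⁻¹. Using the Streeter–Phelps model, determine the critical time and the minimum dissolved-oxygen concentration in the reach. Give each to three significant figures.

Mixed DO = (24.9×7.78 + 4.13×3.44)/(24.9+4.13) = 207.9/29.03 = 7.163 mg/L.
Mixed L₀ = (24.9×2.47 + 4.13×134)/(29.03) = 614.9/29.03 = 21.18 mg/L.
Initial deficit D₀ = C_s − DO₀ = 8.99 − 7.163 = 1.827 mg/L.
t_c = (1/0.5300) ln[(0.690/0.160)(1 − 1.827×0.5300/(0.160×21.18))] = 1.887 × ln(3.080) = 2.123 d.
D_c = (0.160/0.690) × 21.18 × e^(−0.160×2.123) = 0.2319 × 21.18 × 0.7120 = 3.497 mg/L.
Minimum DO = 8.99 − 3.497 = 5.493 mg/L.

t_c ≈ 2.12 d; minimum DO ≈ 5.49 mg/L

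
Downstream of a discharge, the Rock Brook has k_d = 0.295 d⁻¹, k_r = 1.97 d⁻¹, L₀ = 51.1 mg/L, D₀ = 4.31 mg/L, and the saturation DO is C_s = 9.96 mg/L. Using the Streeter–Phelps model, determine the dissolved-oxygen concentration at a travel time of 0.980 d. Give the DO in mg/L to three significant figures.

k_d L₀/(k_r−k_d) = 0.295×51.1/(1.97−0.295) = 15.07/1.675 = 9.000 mg/L.
e^(−k_d t) = e^(−0.295×0.9800) = 0.7489; e^(−k_r t) = e^(−1.97×0.9800) = 0.1451.
D = 9.000 × (0.7489 − 0.1451) + 4.31 × 0.1451 = 5.435 + 0.6252 = 6.060 mg/L.
DO = C_s − D = 9.96 − 6.060 = 3.900 mg/L.

DO ≈ 3.90 mg/L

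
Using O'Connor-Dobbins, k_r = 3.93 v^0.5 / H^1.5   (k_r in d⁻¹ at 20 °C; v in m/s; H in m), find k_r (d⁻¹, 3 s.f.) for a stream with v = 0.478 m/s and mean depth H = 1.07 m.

k_r ≈ 2.45 d⁻¹

k_r = 3.93 × 0.478^0.5 / 1.07^1.5 = 3.93 × 0.6914 / 1.107 = 2.455 d⁻¹.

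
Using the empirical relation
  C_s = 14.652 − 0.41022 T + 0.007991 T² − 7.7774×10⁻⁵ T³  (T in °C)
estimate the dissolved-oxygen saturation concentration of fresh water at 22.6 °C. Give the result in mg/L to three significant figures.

C_s = 14.652 − 0.41022×22.6 + 0.007991×22.6² − 7.7774×10⁻⁵×22.6³ = 8.565 mg/L.

C_s ≈ 8.56 mg/L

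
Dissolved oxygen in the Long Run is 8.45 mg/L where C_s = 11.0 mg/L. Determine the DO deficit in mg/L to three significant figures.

D = C_s − C = 11.0 − 8.45 = 2.55 mg/L.

D ≈ 2.55 mg/L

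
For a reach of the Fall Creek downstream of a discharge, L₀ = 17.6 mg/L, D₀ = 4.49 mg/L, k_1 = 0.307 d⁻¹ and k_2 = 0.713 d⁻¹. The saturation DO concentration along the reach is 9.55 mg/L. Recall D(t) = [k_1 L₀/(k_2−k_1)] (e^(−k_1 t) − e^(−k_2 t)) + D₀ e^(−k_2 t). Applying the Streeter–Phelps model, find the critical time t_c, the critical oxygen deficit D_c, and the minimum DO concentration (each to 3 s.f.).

t_c ≈ 1.06 d; D_c ≈ 5.47 mg/L; min DO ≈ 4.08 mg/L

t_c = [1/(k_2−k_1)] ln[(k_2/k_1)(1 − D₀(k_2−k_1)/(k_1 L₀))]
= [1/(0.713−0.307)] ln[(0.713/0.307)(1 − 4.49×0.4060/(0.307×17.6))]
= (1/0.4060) ln[2.322 × 0.6626] = 2.463 × ln(1.539) = 2.463 × 0.4311 = 1.062 d.
L(t_c) = L₀ e^(−k_1 t_c) = 17.6 × 0.7218 = 12.70 mg/L, and at the critical point k_2 D_c = k_1 L, so D_c = (0.307/0.713) × 12.70 = 5.470 mg/L.
Minimum DO = C_s − D_c = 9.55 − 5.470 = 4.080 mg/L.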